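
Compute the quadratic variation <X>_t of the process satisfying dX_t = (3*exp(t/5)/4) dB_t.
<X>_t = 45*exp(2*t/5)/32 - 45/32

For an Itô process dX_t = a(t) dt + b(t) dB_t, the quadratic variation is <X>_t = int_0^t b(s)^2 ds (the drift term does not contribute). Here b(s) = 3*exp(s/5)/4, so
  b(s)^2 = 9*exp(2*s/5)/16.
Integrating from 0 to t:
  <X>_t = int_0^t (9*exp(2*s/5)/16) ds = 45*exp(2*t/5)/32 - 45/32.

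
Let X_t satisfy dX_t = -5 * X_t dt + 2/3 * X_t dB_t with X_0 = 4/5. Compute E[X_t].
E[X_t] = 4*exp(-5*t)/5

For GBM dX = mu X dt + sigma X dB with X_0 = x_0, apply Itô to Y = log X: dY = (mu - sigma^2/2) dt + sigma dB, so Y_t = log(x_0) + (mu - sigma^2/2) t + sigma B_t and hence X_t = x_0 * exp((mu - sigma^2/2) t + sigma B_t).
With mu = -5, sigma = 2/3, x_0 = 4/5, this gives:
  X_t = 4/5 * exp((-47/9) * t + (2/3) * B_t).
Since sigma*B_t ~ Normal(0, sigma^2 t), E[exp(sigma*B_t)] = exp(sigma^2 t / 2); so E[X_t] = x_0 * exp((mu - sigma^2/2) t) * exp(sigma^2 t / 2) = x_0 * exp(mu t) = 4*exp(-5*t)/5.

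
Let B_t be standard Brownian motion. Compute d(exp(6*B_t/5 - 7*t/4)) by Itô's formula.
d(exp(6*B_t/5 - 7*t/4)) = (-103*exp(6*B_t/5 - 7*t/4)/100) dt + (6*exp(6*B_t/5 - 7*t/4)/5) dB_t

Itô's formula for f(t, x): d f(t, B_t) = (f_t + (1/2) f_xx) dt + f_x dB_t. Compute partials of f(t, x) = exp(-7*t/4 + 6*x/5):
  f_t(t,x)  = -7*exp(-7*t/4 + 6*x/5)/4
  f_x(t,x)  = 6*exp(-7*t/4 + 6*x/5)/5
  f_xx(t,x) = 36*exp(-7*t/4 + 6*x/5)/25
Assemble drift = f_t + (1/2) f_xx = -103*exp(-7*t/4 + 6*x/5)/100 and diffusion = f_x = 6*exp(-7*t/4 + 6*x/5)/5. Substituting x = B_t:
  d(exp(6*B_t/5 - 7*t/4)) = (-103*exp(6*B_t/5 - 7*t/4)/100) dt + (6*exp(6*B_t/5 - 7*t/4)/5) dB_t.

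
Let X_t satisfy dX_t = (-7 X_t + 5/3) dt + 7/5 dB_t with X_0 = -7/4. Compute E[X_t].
E[X_t] = 5/21 - 167*exp(-7*t)/84

Taking expectations and using E[dB_t] = 0, the mean m(t) = E[X_t] satisfies the ODE m'(t) = a m(t) + b with m(0) = x_0. With a = -7, b = 5/3, x_0 = -7/4, the solution is
  m(t) = x_0 * exp(a t) + (b/a) * (exp(a t) - 1)
       = (-7/4) * exp((-7) t) + ((5/3)/(-7)) * (exp((-7) t) - 1)
       = 5/21 - 167*exp(-7*t)/84.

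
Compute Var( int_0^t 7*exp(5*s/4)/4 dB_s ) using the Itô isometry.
Var = 49*exp(5*t/2)/40 - 49/40

The Itô integral of a deterministic integrand f(s) has mean 0 because each increment f(s) * (B_{s+ds} - B_s) has mean 0. By the Itô isometry:
  Var( int_0^t f(s) dB_s ) = E[ (int_0^t f(s) dB_s)^2 ] = int_0^t f(s)^2 ds.
Here f(s) = 7*exp(5*s/4)/4, so f(s)^2 = 49*exp(5*s/2)/16. Integrate:
  int_0^t (49*exp(5*s/2)/16) ds = 49*exp(5*t/2)/40 - 49/40.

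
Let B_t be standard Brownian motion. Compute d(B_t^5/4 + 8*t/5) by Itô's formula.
d(B_t^5/4 + 8*t/5) = (5*B_t^3/2 + 8/5) dt + (5*B_t^4/4) dB_t

Itô's formula for f(t, x): d f(t, B_t) = (f_t + (1/2) f_xx) dt + f_x dB_t. Compute partials of f(t, x) = 8*t/5 + x^5/4:
  f_t(t,x)  = 8/5
  f_x(t,x)  = 5*x^4/4
  f_xx(t,x) = 5*x^3
Assemble drift = f_t + (1/2) f_xx = 5*x^3/2 + 8/5 and diffusion = f_x = 5*x^4/4. Substituting x = B_t:
  d(B_t^5/4 + 8*t/5) = (5*B_t^3/2 + 8/5) dt + (5*B_t^4/4) dB_t.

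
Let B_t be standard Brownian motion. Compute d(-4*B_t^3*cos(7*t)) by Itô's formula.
d(-4*B_t^3*cos(7*t)) = (28*B_t^3*sin(7*t) - 12*B_t*cos(7*t)) dt + (-12*B_t^2*cos(7*t)) dB_t

Itô's formula for f(t, x): d f(t, B_t) = (f_t + (1/2) f_xx) dt + f_x dB_t. Compute partials of f(t, x) = -4*x^3*cos(7*t):
  f_t(t,x)  = 28*x^3*sin(7*t)
  f_x(t,x)  = -12*x^2*cos(7*t)
  f_xx(t,x) = -24*x*cos(7*t)
Assemble drift = f_t + (1/2) f_xx = 28*x^3*sin(7*t) - 12*x*cos(7*t) and diffusion = f_x = -12*x^2*cos(7*t). Substituting x = B_t:
  d(-4*B_t^3*cos(7*t)) = (28*B_t^3*sin(7*t) - 12*B_t*cos(7*t)) dt + (-12*B_t^2*cos(7*t)) dB_t.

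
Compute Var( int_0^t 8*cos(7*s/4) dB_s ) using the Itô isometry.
Var = 32*t + 64*sin(7*t/2)/7

The Itô integral of a deterministic integrand f(s) has mean 0 because each increment f(s) * (B_{s+ds} - B_s) has mean 0. By the Itô isometry:
  Var( int_0^t f(s) dB_s ) = E[ (int_0^t f(s) dB_s)^2 ] = int_0^t f(s)^2 ds.
Here f(s) = 8*cos(7*s/4), so f(s)^2 = 64*cos(7*s/4)^2. Integrate:
  int_0^t (64*cos(7*s/4)^2) ds = 32*t + 64*sin(7*t/2)/7.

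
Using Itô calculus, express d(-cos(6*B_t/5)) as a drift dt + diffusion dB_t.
d(-cos(6*B_t/5)) = (18*cos(6*B_t/5)/25) dt + (6*sin(6*B_t/5)/5) dB_t

Itô's formula for f(B_t) gives d f(B_t) = f'(B_t) dB_t + (1/2) f''(B_t) dt. Compute derivatives of f(x) = -cos(6*x/5):
  f'(x)  = 6*sin(6*x/5)/5
  f''(x) = 36*cos(6*x/5)/25
Substitute x = B_t and multiply the f'' term by 1/2:
  drift     = (1/2) * (36*cos(6*x/5)/25) evaluated at B_t = 18*cos(6*B_t/5)/25
  diffusion = (6*sin(6*x/5)/5) evaluated at B_t = 6*sin(6*B_t/5)/5
Therefore d(-cos(6*B_t/5)) = (18*cos(6*B_t/5)/25) dt + (6*sin(6*B_t/5)/5) dB_t.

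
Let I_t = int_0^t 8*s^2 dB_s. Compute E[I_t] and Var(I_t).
E[I_t] = 0; Var(I_t) = 64*t^5/5

The Itô integral of a deterministic integrand f(s) has mean 0 because each increment f(s) * (B_{s+ds} - B_s) has mean 0. By the Itô isometry:
  Var( int_0^t f(s) dB_s ) = E[ (int_0^t f(s) dB_s)^2 ] = int_0^t f(s)^2 ds.
Here f(s) = 8*s^2, so f(s)^2 = 64*s^4. Integrate:
  int_0^t (64*s^4) ds = 64*t^5/5.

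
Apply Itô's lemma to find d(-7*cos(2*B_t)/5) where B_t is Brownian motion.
d(-7*cos(2*B_t)/5) = (14*cos(2*B_t)/5) dt + (14*sin(2*B_t)/5) dB_t

Itô's formula for f(B_t) gives d f(B_t) = f'(B_t) dB_t + (1/2) f''(B_t) dt. Compute derivatives of f(x) = -7*cos(2*x)/5:
  f'(x)  = 14*sin(2*x)/5
  f''(x) = 28*cos(2*x)/5
Substitute x = B_t and multiply the f'' term by 1/2:
  drift     = (1/2) * (28*cos(2*x)/5) evaluated at B_t = 14*cos(2*B_t)/5
  diffusion = (14*sin(2*x)/5) evaluated at B_t = 14*sin(2*B_t)/5
Therefore d(-7*cos(2*B_t)/5) = (14*cos(2*B_t)/5) dt + (14*sin(2*B_t)/5) dB_t.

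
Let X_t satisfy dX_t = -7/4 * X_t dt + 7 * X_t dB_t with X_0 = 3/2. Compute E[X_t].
E[X_t] = 3*exp(-7*t/4)/2

For GBM dX = mu X dt + sigma X dB with X_0 = x_0, apply Itô to Y = log X: dY = (mu - sigma^2/2) dt + sigma dB, so Y_t = log(x_0) + (mu - sigma^2/2) t + sigma B_t and hence X_t = x_0 * exp((mu - sigma^2/2) t + sigma B_t).
With mu = -7/4, sigma = 7, x_0 = 3/2, this gives:
  X_t = 3/2 * exp((-105/4) * t + (7) * B_t).
Since sigma*B_t ~ Normal(0, sigma^2 t), E[exp(sigma*B_t)] = exp(sigma^2 t / 2); so E[X_t] = x_0 * exp((mu - sigma^2/2) t) * exp(sigma^2 t / 2) = x_0 * exp(mu t) = 3*exp(-7*t/4)/2.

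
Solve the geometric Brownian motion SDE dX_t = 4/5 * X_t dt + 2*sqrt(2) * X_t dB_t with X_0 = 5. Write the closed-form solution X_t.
X_t = 5 * exp((-16/5) * t + (2*sqrt(2)) * B_t)

For GBM dX = mu X dt + sigma X dB with X_0 = x_0, apply Itô to Y = log X: dY = (mu - sigma^2/2) dt + sigma dB, so Y_t = log(x_0) + (mu - sigma^2/2) t + sigma B_t and hence X_t = x_0 * exp((mu - sigma^2/2) t + sigma B_t).
With mu = 4/5, sigma = 2*sqrt(2), x_0 = 5, this gives:
  X_t = 5 * exp((-16/5) * t + (2*sqrt(2)) * B_t).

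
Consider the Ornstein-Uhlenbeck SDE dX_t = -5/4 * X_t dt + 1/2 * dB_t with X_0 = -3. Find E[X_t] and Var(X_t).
E[X_t] = -3*exp(-5*t/4); Var(X_t) = 1/10 - exp(-5*t/2)/10

The OU SDE dX = -theta X dt + sigma dB admits the integrating factor exp(theta t): d(exp(theta t) X_t) = sigma exp(theta t) dB_t. Integrating from 0 to t:
  X_t = x_0 * exp(-theta t) + sigma * int_0^t exp(-theta (t-s)) dB_s.
The Itô integral has mean 0 and (by the Itô isometry) variance sigma^2 * int_0^t exp(-2 theta (t - s)) ds = sigma^2 * (1 - exp(-2 theta t)) / (2 theta).
With theta = 5/4, sigma = 1/2, x_0 = -3:
  E[X_t] = -3 * exp(-5/4 t) = -3*exp(-5*t/4)
  Var(X_t) = (1/2)^2 * (1 - exp(-2*5/4 t)) / (2 * 5/4) = 1/10 - exp(-5*t/2)/10.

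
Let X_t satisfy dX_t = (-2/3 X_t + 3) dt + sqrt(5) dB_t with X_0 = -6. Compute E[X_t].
E[X_t] = 9/2 - 21*exp(-2*t/3)/2

Taking expectations and using E[dB_t] = 0, the mean m(t) = E[X_t] satisfies the ODE m'(t) = a m(t) + b with m(0) = x_0. With a = -2/3, b = 3, x_0 = -6, the solution is
  m(t) = x_0 * exp(a t) + (b/a) * (exp(a t) - 1)
       = (-6) * exp((-2/3) t) + (3/(-2/3)) * (exp((-2/3) t) - 1)
       = 9/2 - 21*exp(-2*t/3)/2.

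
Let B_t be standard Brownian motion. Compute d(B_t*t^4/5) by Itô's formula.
d(B_t*t^4/5) = (4*B_t*t^3/5) dt + (t^4/5) dB_t

Itô's formula for f(t, x): d f(t, B_t) = (f_t + (1/2) f_xx) dt + f_x dB_t. Compute partials of f(t, x) = t^4*x/5:
  f_t(t,x)  = 4*t^3*x/5
  f_x(t,x)  = t^4/5
  f_xx(t,x) = 0
Assemble drift = f_t + (1/2) f_xx = 4*t^3*x/5 and diffusion = f_x = t^4/5. Substituting x = B_t:
  d(B_t*t^4/5) = (4*B_t*t^3/5) dt + (t^4/5) dB_t.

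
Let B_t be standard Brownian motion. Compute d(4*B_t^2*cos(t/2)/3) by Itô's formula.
d(4*B_t^2*cos(t/2)/3) = (-2*B_t^2*sin(t/2)/3 + 4*cos(t/2)/3) dt + (8*B_t*cos(t/2)/3) dB_t

Itô's formula for f(t, x): d f(t, B_t) = (f_t + (1/2) f_xx) dt + f_x dB_t. Compute partials of f(t, x) = 4*x^2*cos(t/2)/3:
  f_t(t,x)  = -2*x^2*sin(t/2)/3
  f_x(t,x)  = 8*x*cos(t/2)/3
  f_xx(t,x) = 8*cos(t/2)/3
Assemble drift = f_t + (1/2) f_xx = -2*x^2*sin(t/2)/3 + 4*cos(t/2)/3 and diffusion = f_x = 8*x*cos(t/2)/3. Substituting x = B_t:
  d(4*B_t^2*cos(t/2)/3) = (-2*B_t^2*sin(t/2)/3 + 4*cos(t/2)/3) dt + (8*B_t*cos(t/2)/3) dB_t.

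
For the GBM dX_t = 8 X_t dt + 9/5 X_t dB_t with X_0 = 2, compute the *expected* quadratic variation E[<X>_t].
E[<X>_t] = 324*exp(481*t/25)/481 - 324/481

<X>_t = int_0^t ((9/5) * X_s)^2 ds. Taking expectation inside the integral: E[<X>_t] = (9/5)^2 * int_0^t E[X_s^2] ds. For GBM, E[X_s^2] = x_0^2 * exp((2 mu + sigma^2) s). Integrating:
  E[<X>_t] = (9/5)^2 * 2^2 * (exp((2*8 + (9/5)^2) t) - 1) / (2*8 + (9/5)^2)
           = (9/5)^2 * 2^2 * (exp((481/25) t) - 1) / (481/25) = 324*exp(481*t/25)/481 - 324/481.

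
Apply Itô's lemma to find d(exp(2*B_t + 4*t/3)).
d(exp(2*B_t + 4*t/3)) = (10*exp(2*B_t + 4*t/3)/3) dt + (2*exp(2*B_t + 4*t/3)) dB_t

Itô's formula for f(t, x): d f(t, B_t) = (f_t + (1/2) f_xx) dt + f_x dB_t. Compute partials of f(t, x) = exp(4*t/3 + 2*x):
  f_t(t,x)  = 4*exp(4*t/3 + 2*x)/3
  f_x(t,x)  = 2*exp(4*t/3 + 2*x)
  f_xx(t,x) = 4*exp(4*t/3 + 2*x)
Assemble drift = f_t + (1/2) f_xx = 10*exp(4*t/3 + 2*x)/3 and diffusion = f_x = 2*exp(4*t/3 + 2*x). Substituting x = B_t:
  d(exp(2*B_t + 4*t/3)) = (10*exp(2*B_t + 4*t/3)/3) dt + (2*exp(2*B_t + 4*t/3)) dB_t.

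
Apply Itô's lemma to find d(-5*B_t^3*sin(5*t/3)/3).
d(-5*B_t^3*sin(5*t/3)/3) = (-5*B_t*(5*B_t^2*cos(5*t/3)/9 + sin(5*t/3))) dt + (-5*B_t^2*sin(5*t/3)) dB_t

Itô's formula for f(t, x): d f(t, B_t) = (f_t + (1/2) f_xx) dt + f_x dB_t. Compute partials of f(t, x) = -5*x^3*sin(5*t/3)/3:
  f_t(t,x)  = -25*x^3*cos(5*t/3)/9
  f_x(t,x)  = -5*x^2*sin(5*t/3)
  f_xx(t,x) = -10*x*sin(5*t/3)
Assemble drift = f_t + (1/2) f_xx = -5*x*(5*x^2*cos(5*t/3)/9 + sin(5*t/3)) and diffusion = f_x = -5*x^2*sin(5*t/3). Substituting x = B_t:
  d(-5*B_t^3*sin(5*t/3)/3) = (-5*B_t*(5*B_t^2*cos(5*t/3)/9 + sin(5*t/3))) dt + (-5*B_t^2*sin(5*t/3)) dB_t.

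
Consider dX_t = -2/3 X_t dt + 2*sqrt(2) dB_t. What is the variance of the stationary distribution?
lim Var(X_t) = 6

The OU SDE dX = -theta X dt + sigma dB admits the integrating factor exp(theta t): d(exp(theta t) X_t) = sigma exp(theta t) dB_t. Integrating from 0 to t gives X_t = x_0 * exp(-theta t) + sigma * int_0^t exp(-theta (t-s)) dB_s for any initial x_0. The Itô integral has variance (by the Itô isometry) sigma^2 * int_0^t exp(-2 theta (t - s)) ds = sigma^2 * (1 - exp(-2 theta t)) / (2 theta), independent of x_0.
With theta = 2/3, sigma = 2*sqrt(2):
  Var(X_t) = (2*sqrt(2))^2 * (1 - exp(-2*2/3 t)) / (2 * 2/3) = 6 - 6*exp(-4*t/3).
As t -> infinity, exp(-2*2/3 t) -> 0, so the stationary variance is sigma^2 / (2 theta) = 6.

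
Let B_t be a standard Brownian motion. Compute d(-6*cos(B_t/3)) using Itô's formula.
d(-6*cos(B_t/3)) = (cos(B_t/3)/3) dt + (2*sin(B_t/3)) dB_t

Itô's formula for f(B_t) gives d f(B_t) = f'(B_t) dB_t + (1/2) f''(B_t) dt. Compute derivatives of f(x) = -6*cos(x/3):
  f'(x)  = 2*sin(x/3)
  f''(x) = 2*cos(x/3)/3
Substitute x = B_t and multiply the f'' term by 1/2:
  drift     = (1/2) * (2*cos(x/3)/3) evaluated at B_t = cos(B_t/3)/3
  diffusion = (2*sin(x/3)) evaluated at B_t = 2*sin(B_t/3)
Therefore d(-6*cos(B_t/3)) = (cos(B_t/3)/3) dt + (2*sin(B_t/3)) dB_t.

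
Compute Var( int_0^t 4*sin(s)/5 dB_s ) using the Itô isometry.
Var = 8*t/25 - 4*sin(2*t)/25

The Itô integral of a deterministic integrand f(s) has mean 0 because each increment f(s) * (B_{s+ds} - B_s) has mean 0. By the Itô isometry:
  Var( int_0^t f(s) dB_s ) = E[ (int_0^t f(s) dB_s)^2 ] = int_0^t f(s)^2 ds.
Here f(s) = 4*sin(s)/5, so f(s)^2 = 16*sin(s)^2/25. Integrate:
  int_0^t (16*sin(s)^2/25) ds = 8*t/25 - 4*sin(2*t)/25.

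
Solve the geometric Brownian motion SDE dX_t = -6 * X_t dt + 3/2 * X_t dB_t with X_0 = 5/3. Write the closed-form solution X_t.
X_t = 5/3 * exp((-57/8) * t + (3/2) * B_t)

For GBM dX = mu X dt + sigma X dB with X_0 = x_0, apply Itô to Y = log X: dY = (mu - sigma^2/2) dt + sigma dB, so Y_t = log(x_0) + (mu - sigma^2/2) t + sigma B_t and hence X_t = x_0 * exp((mu - sigma^2/2) t + sigma B_t).
With mu = -6, sigma = 3/2, x_0 = 5/3, this gives:
  X_t = 5/3 * exp((-57/8) * t + (3/2) * B_t).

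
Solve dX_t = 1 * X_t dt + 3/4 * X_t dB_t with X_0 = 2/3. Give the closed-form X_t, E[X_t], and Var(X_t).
X_t = 2/3 * exp((23/32) t + (3/4) B_t); E[X_t] = 2*exp(t)/3; Var(X_t) = 4*(exp(9*t/16) - 1)*exp(2*t)/9

For GBM dX = mu X dt + sigma X dB with X_0 = x_0, apply Itô to Y = log X: dY = (mu - sigma^2/2) dt + sigma dB, so Y_t = log(x_0) + (mu - sigma^2/2) t + sigma B_t and hence X_t = x_0 * exp((mu - sigma^2/2) t + sigma B_t).
With mu = 1, sigma = 3/4, x_0 = 2/3, this gives:
  X_t = 2/3 * exp((23/32) * t + (3/4) * B_t).
Since sigma*B_t ~ Normal(0, sigma^2 t), E[exp(sigma*B_t)] = exp(sigma^2 t / 2); so E[X_t] = x_0 * exp((mu - sigma^2/2) t) * exp(sigma^2 t / 2) = x_0 * exp(mu t) = 2*exp(t)/3.
Var(X_t) = E[X_t^2] - (E[X_t])^2 = x_0^2 * exp(2 mu t) * (exp(sigma^2 t) - 1) = 4*(exp(9*t/16) - 1)*exp(2*t)/9.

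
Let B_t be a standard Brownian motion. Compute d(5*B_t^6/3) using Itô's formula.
d(5*B_t^6/3) = (25*B_t^4) dt + (10*B_t^5) dB_t

Itô's formula for f(B_t) gives d f(B_t) = f'(B_t) dB_t + (1/2) f''(B_t) dt. Compute derivatives of f(x) = 5*x^6/3:
  f'(x)  = 10*x^5
  f''(x) = 50*x^4
Substitute x = B_t and multiply the f'' term by 1/2:
  drift     = (1/2) * (50*x^4) evaluated at B_t = 25*B_t^4
  diffusion = (10*x^5) evaluated at B_t = 10*B_t^5
Therefore d(5*B_t^6/3) = (25*B_t^4) dt + (10*B_t^5) dB_t.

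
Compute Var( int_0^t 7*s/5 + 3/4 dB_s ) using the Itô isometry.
Var = t*(784*t^2 + 1260*t + 675)/1200

The Itô integral of a deterministic integrand f(s) has mean 0 because each increment f(s) * (B_{s+ds} - B_s) has mean 0. By the Itô isometry:
  Var( int_0^t f(s) dB_s ) = E[ (int_0^t f(s) dB_s)^2 ] = int_0^t f(s)^2 ds.
Here f(s) = 7*s/5 + 3/4, so f(s)^2 = (28*s + 15)^2/400. Integrate:
  int_0^t ((28*s + 15)^2/400) ds = t*(784*t^2 + 1260*t + 675)/1200.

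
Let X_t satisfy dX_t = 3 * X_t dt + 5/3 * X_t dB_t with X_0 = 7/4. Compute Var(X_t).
Var(X_t) = 49*(exp(25*t/9) - 1)*exp(6*t)/16

For GBM dX = mu X dt + sigma X dB with X_0 = x_0, apply Itô to Y = log X: dY = (mu - sigma^2/2) dt + sigma dB, so Y_t = log(x_0) + (mu - sigma^2/2) t + sigma B_t and hence X_t = x_0 * exp((mu - sigma^2/2) t + sigma B_t).
With mu = 3, sigma = 5/3, x_0 = 7/4, this gives:
  X_t = 7/4 * exp((29/18) * t + (5/3) * B_t).
Since sigma*B_t ~ Normal(0, sigma^2 t), E[exp(sigma*B_t)] = exp(sigma^2 t / 2); so E[X_t] = x_0 * exp((mu - sigma^2/2) t) * exp(sigma^2 t / 2) = x_0 * exp(mu t) = 7*exp(3*t)/4.
Var(X_t) = E[X_t^2] - (E[X_t])^2 = x_0^2 * exp(2 mu t) * (exp(sigma^2 t) - 1) = 49*(exp(25*t/9) - 1)*exp(6*t)/16.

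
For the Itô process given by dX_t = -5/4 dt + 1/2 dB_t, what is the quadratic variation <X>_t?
<X>_t = t/4

For an Itô process dX_t = a(t) dt + b(t) dB_t, the quadratic variation is <X>_t = int_0^t b(s)^2 ds (the drift term does not contribute). Here b(s) = 1/2, so
  b(s)^2 = 1/4.
Integrating from 0 to t:
  <X>_t = int_0^t (1/4) ds = t/4.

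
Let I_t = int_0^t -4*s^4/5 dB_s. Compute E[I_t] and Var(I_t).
E[I_t] = 0; Var(I_t) = 16*t^9/225

The Itô integral of a deterministic integrand f(s) has mean 0 because each increment f(s) * (B_{s+ds} - B_s) has mean 0. By the Itô isometry:
  Var( int_0^t f(s) dB_s ) = E[ (int_0^t f(s) dB_s)^2 ] = int_0^t f(s)^2 ds.
Here f(s) = -4*s^4/5, so f(s)^2 = 16*s^8/25. Integrate:
  int_0^t (16*s^8/25) ds = 16*t^9/225.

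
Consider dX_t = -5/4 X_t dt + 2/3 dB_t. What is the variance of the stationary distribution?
lim Var(X_t) = 8/45

The OU SDE dX = -theta X dt + sigma dB admits the integrating factor exp(theta t): d(exp(theta t) X_t) = sigma exp(theta t) dB_t. Integrating from 0 to t gives X_t = x_0 * exp(-theta t) + sigma * int_0^t exp(-theta (t-s)) dB_s for any initial x_0. The Itô integral has variance (by the Itô isometry) sigma^2 * int_0^t exp(-2 theta (t - s)) ds = sigma^2 * (1 - exp(-2 theta t)) / (2 theta), independent of x_0.
With theta = 5/4, sigma = 2/3:
  Var(X_t) = (2/3)^2 * (1 - exp(-2*5/4 t)) / (2 * 5/4) = 8/45 - 8*exp(-5*t/2)/45.
As t -> infinity, exp(-2*5/4 t) -> 0, so the stationary variance is sigma^2 / (2 theta) = 8/45.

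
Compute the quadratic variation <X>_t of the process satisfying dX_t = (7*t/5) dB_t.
<X>_t = 49*t^3/75

For an Itô process dX_t = a(t) dt + b(t) dB_t, the quadratic variation is <X>_t = int_0^t b(s)^2 ds (the drift term does not contribute). Here b(s) = 7*s/5, so
  b(s)^2 = 49*s^2/25.
Integrating from 0 to t:
  <X>_t = int_0^t (49*s^2/25) ds = 49*t^3/75.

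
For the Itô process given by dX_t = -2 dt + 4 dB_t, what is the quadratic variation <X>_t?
<X>_t = 16*t

For an Itô process dX_t = a(t) dt + b(t) dB_t, the quadratic variation is <X>_t = int_0^t b(s)^2 ds (the drift term does not contribute). Here b(s) = 4, so
  b(s)^2 = 16.
Integrating from 0 to t:
  <X>_t = int_0^t (16) ds = 16*t.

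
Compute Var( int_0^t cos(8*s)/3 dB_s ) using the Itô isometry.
Var = t/18 + sin(8*t)*cos(8*t)/144

The Itô integral of a deterministic integrand f(s) has mean 0 because each increment f(s) * (B_{s+ds} - B_s) has mean 0. By the Itô isometry:
  Var( int_0^t f(s) dB_s ) = E[ (int_0^t f(s) dB_s)^2 ] = int_0^t f(s)^2 ds.
Here f(s) = cos(8*s)/3, so f(s)^2 = cos(8*s)^2/9. Integrate:
  int_0^t (cos(8*s)^2/9) ds = t/18 + sin(8*t)*cos(8*t)/144.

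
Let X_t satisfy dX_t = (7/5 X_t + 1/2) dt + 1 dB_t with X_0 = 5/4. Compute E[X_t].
E[X_t] = 45*exp(7*t/5)/28 - 5/14

Taking expectations and using E[dB_t] = 0, the mean m(t) = E[X_t] satisfies the ODE m'(t) = a m(t) + b with m(0) = x_0. With a = 7/5, b = 1/2, x_0 = 5/4, the solution is
  m(t) = x_0 * exp(a t) + (b/a) * (exp(a t) - 1)
       = (5/4) * exp((7/5) t) + ((1/2)/(7/5)) * (exp((7/5) t) - 1)
       = 45*exp(7*t/5)/28 - 5/14.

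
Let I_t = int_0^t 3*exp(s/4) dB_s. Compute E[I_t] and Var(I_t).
E[I_t] = 0; Var(I_t) = 18*exp(t/2) - 18

The Itô integral of a deterministic integrand f(s) has mean 0 because each increment f(s) * (B_{s+ds} - B_s) has mean 0. By the Itô isometry:
  Var( int_0^t f(s) dB_s ) = E[ (int_0^t f(s) dB_s)^2 ] = int_0^t f(s)^2 ds.
Here f(s) = 3*exp(s/4), so f(s)^2 = 9*exp(s/2). Integrate:
  int_0^t (9*exp(s/2)) ds = 18*exp(t/2) - 18.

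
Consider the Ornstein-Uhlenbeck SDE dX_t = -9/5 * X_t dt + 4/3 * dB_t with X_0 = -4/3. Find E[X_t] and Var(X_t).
E[X_t] = -4*exp(-9*t/5)/3; Var(X_t) = 40/81 - 40*exp(-18*t/5)/81

The OU SDE dX = -theta X dt + sigma dB admits the integrating factor exp(theta t): d(exp(theta t) X_t) = sigma exp(theta t) dB_t. Integrating from 0 to t:
  X_t = x_0 * exp(-theta t) + sigma * int_0^t exp(-theta (t-s)) dB_s.
The Itô integral has mean 0 and (by the Itô isometry) variance sigma^2 * int_0^t exp(-2 theta (t - s)) ds = sigma^2 * (1 - exp(-2 theta t)) / (2 theta).
With theta = 9/5, sigma = 4/3, x_0 = -4/3:
  E[X_t] = -4/3 * exp(-9/5 t) = -4*exp(-9*t/5)/3
  Var(X_t) = (4/3)^2 * (1 - exp(-2*9/5 t)) / (2 * 9/5) = 40/81 - 40*exp(-18*t/5)/81.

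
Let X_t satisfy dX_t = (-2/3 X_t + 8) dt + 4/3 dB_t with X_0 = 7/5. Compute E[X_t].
E[X_t] = 12 - 53*exp(-2*t/3)/5

Taking expectations and using E[dB_t] = 0, the mean m(t) = E[X_t] satisfies the ODE m'(t) = a m(t) + b with m(0) = x_0. With a = -2/3, b = 8, x_0 = 7/5, the solution is
  m(t) = x_0 * exp(a t) + (b/a) * (exp(a t) - 1)
       = (7/5) * exp((-2/3) t) + (8/(-2/3)) * (exp((-2/3) t) - 1)
       = 12 - 53*exp(-2*t/3)/5.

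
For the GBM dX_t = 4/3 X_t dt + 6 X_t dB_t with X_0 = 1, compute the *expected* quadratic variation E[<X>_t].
E[<X>_t] = 27*exp(116*t/3)/29 - 27/29

<X>_t = int_0^t (6 * X_s)^2 ds. Taking expectation inside the integral: E[<X>_t] = 6^2 * int_0^t E[X_s^2] ds. For GBM, E[X_s^2] = x_0^2 * exp((2 mu + sigma^2) s). Integrating:
  E[<X>_t] = 6^2 * 1^2 * (exp((2*(4/3) + 6^2) t) - 1) / (2*(4/3) + 6^2)
           = 6^2 * 1^2 * (exp((116/3) t) - 1) / (116/3) = 27*exp(116*t/3)/29 - 27/29.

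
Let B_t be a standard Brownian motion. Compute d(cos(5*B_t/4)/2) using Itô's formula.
d(cos(5*B_t/4)/2) = (-25*cos(5*B_t/4)/64) dt + (-5*sin(5*B_t/4)/8) dB_t

Itô's formula for f(B_t) gives d f(B_t) = f'(B_t) dB_t + (1/2) f''(B_t) dt. Compute derivatives of f(x) = cos(5*x/4)/2:
  f'(x)  = -5*sin(5*x/4)/8
  f''(x) = -25*cos(5*x/4)/32
Substitute x = B_t and multiply the f'' term by 1/2:
  drift     = (1/2) * (-25*cos(5*x/4)/32) evaluated at B_t = -25*cos(5*B_t/4)/64
  diffusion = (-5*sin(5*x/4)/8) evaluated at B_t = -5*sin(5*B_t/4)/8
Therefore d(cos(5*B_t/4)/2) = (-25*cos(5*B_t/4)/64) dt + (-5*sin(5*B_t/4)/8) dB_t.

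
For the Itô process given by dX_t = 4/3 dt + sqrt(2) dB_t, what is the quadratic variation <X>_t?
<X>_t = 2*t

For an Itô process dX_t = a(t) dt + b(t) dB_t, the quadratic variation is <X>_t = int_0^t b(s)^2 ds (the drift term does not contribute). Here b(s) = sqrt(2), so
  b(s)^2 = 2.
Integrating from 0 to t:
  <X>_t = int_0^t (2) ds = 2*t.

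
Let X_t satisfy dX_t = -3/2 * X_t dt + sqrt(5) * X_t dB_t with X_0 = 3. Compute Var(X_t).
Var(X_t) = (9*exp(5*t) - 9)*exp(-3*t)

For GBM dX = mu X dt + sigma X dB with X_0 = x_0, apply Itô to Y = log X: dY = (mu - sigma^2/2) dt + sigma dB, so Y_t = log(x_0) + (mu - sigma^2/2) t + sigma B_t and hence X_t = x_0 * exp((mu - sigma^2/2) t + sigma B_t).
With mu = -3/2, sigma = sqrt(5), x_0 = 3, this gives:
  X_t = 3 * exp((-4) * t + (sqrt(5)) * B_t).
Since sigma*B_t ~ Normal(0, sigma^2 t), E[exp(sigma*B_t)] = exp(sigma^2 t / 2); so E[X_t] = x_0 * exp((mu - sigma^2/2) t) * exp(sigma^2 t / 2) = x_0 * exp(mu t) = 3*exp(-3*t/2).
Var(X_t) = E[X_t^2] - (E[X_t])^2 = x_0^2 * exp(2 mu t) * (exp(sigma^2 t) - 1) = (9*exp(5*t) - 9)*exp(-3*t).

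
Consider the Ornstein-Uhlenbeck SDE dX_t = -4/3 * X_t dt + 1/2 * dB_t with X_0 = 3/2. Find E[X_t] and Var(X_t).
E[X_t] = 3*exp(-4*t/3)/2; Var(X_t) = 3/32 - 3*exp(-8*t/3)/32

The OU SDE dX = -theta X dt + sigma dB admits the integrating factor exp(theta t): d(exp(theta t) X_t) = sigma exp(theta t) dB_t. Integrating from 0 to t:
  X_t = x_0 * exp(-theta t) + sigma * int_0^t exp(-theta (t-s)) dB_s.
The Itô integral has mean 0 and (by the Itô isometry) variance sigma^2 * int_0^t exp(-2 theta (t - s)) ds = sigma^2 * (1 - exp(-2 theta t)) / (2 theta).
With theta = 4/3, sigma = 1/2, x_0 = 3/2:
  E[X_t] = 3/2 * exp(-4/3 t) = 3*exp(-4*t/3)/2
  Var(X_t) = (1/2)^2 * (1 - exp(-2*4/3 t)) / (2 * 4/3) = 3/32 - 3*exp(-8*t/3)/32.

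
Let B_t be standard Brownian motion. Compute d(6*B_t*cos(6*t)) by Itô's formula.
d(6*B_t*cos(6*t)) = (-36*B_t*sin(6*t)) dt + (6*cos(6*t)) dB_t

Itô's formula for f(t, x): d f(t, B_t) = (f_t + (1/2) f_xx) dt + f_x dB_t. Compute partials of f(t, x) = 6*x*cos(6*t):
  f_t(t,x)  = -36*x*sin(6*t)
  f_x(t,x)  = 6*cos(6*t)
  f_xx(t,x) = 0
Assemble drift = f_t + (1/2) f_xx = -36*x*sin(6*t) and diffusion = f_x = 6*cos(6*t). Substituting x = B_t:
  d(6*B_t*cos(6*t)) = (-36*B_t*sin(6*t)) dt + (6*cos(6*t)) dB_t.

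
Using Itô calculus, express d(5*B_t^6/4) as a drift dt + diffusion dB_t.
d(5*B_t^6/4) = (75*B_t^4/4) dt + (15*B_t^5/2) dB_t

Itô's formula for f(B_t) gives d f(B_t) = f'(B_t) dB_t + (1/2) f''(B_t) dt. Compute derivatives of f(x) = 5*x^6/4:
  f'(x)  = 15*x^5/2
  f''(x) = 75*x^4/2
Substitute x = B_t and multiply the f'' term by 1/2:
  drift     = (1/2) * (75*x^4/2) evaluated at B_t = 75*B_t^4/4
  diffusion = (15*x^5/2) evaluated at B_t = 15*B_t^5/2
Therefore d(5*B_t^6/4) = (75*B_t^4/4) dt + (15*B_t^5/2) dB_t.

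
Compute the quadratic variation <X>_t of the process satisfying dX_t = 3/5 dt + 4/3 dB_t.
<X>_t = 16*t/9

For an Itô process dX_t = a(t) dt + b(t) dB_t, the quadratic variation is <X>_t = int_0^t b(s)^2 ds (the drift term does not contribute). Here b(s) = 4/3, so
  b(s)^2 = 16/9.
Integrating from 0 to t:
  <X>_t = int_0^t (16/9) ds = 16*t/9.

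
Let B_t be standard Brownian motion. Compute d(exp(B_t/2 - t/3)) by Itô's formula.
d(exp(B_t/2 - t/3)) = (-5*exp(B_t/2 - t/3)/24) dt + (exp(B_t/2 - t/3)/2) dB_t

Itô's formula for f(t, x): d f(t, B_t) = (f_t + (1/2) f_xx) dt + f_x dB_t. Compute partials of f(t, x) = exp(-t/3 + x/2):
  f_t(t,x)  = -exp(-t/3 + x/2)/3
  f_x(t,x)  = exp(-t/3 + x/2)/2
  f_xx(t,x) = exp(-t/3 + x/2)/4
Assemble drift = f_t + (1/2) f_xx = -5*exp(-t/3 + x/2)/24 and diffusion = f_x = exp(-t/3 + x/2)/2. Substituting x = B_t:
  d(exp(B_t/2 - t/3)) = (-5*exp(B_t/2 - t/3)/24) dt + (exp(B_t/2 - t/3)/2) dB_t.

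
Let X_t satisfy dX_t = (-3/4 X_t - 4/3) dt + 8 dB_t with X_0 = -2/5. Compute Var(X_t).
Var(X_t) = 128/3 - 128*exp(-3*t/2)/3

The variance V(t) = Var(X_t) satisfies V'(t) = 2 a V(t) + c^2 with V(0) = 0 (drift coefficient is linear in X, diffusion is constant). With a = -3/4, c = 8, the solution is
  V(t) = (c^2 / (2 a)) * (exp(2 a t) - 1)
       = (8^2 / (2*(-3/4))) * (exp((-3/2) t) - 1)
       = 128/3 - 128*exp(-3*t/2)/3.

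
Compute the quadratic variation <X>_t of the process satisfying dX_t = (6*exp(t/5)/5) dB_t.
<X>_t = 18*exp(2*t/5)/5 - 18/5

For an Itô process dX_t = a(t) dt + b(t) dB_t, the quadratic variation is <X>_t = int_0^t b(s)^2 ds (the drift term does not contribute). Here b(s) = 6*exp(s/5)/5, so
  b(s)^2 = 36*exp(2*s/5)/25.
Integrating from 0 to t:
  <X>_t = int_0^t (36*exp(2*s/5)/25) ds = 18*exp(2*t/5)/5 - 18/5.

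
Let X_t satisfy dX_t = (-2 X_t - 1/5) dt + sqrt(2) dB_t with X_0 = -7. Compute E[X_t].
E[X_t] = -1/10 - 69*exp(-2*t)/10

Taking expectations and using E[dB_t] = 0, the mean m(t) = E[X_t] satisfies the ODE m'(t) = a m(t) + b with m(0) = x_0. With a = -2, b = -1/5, x_0 = -7, the solution is
  m(t) = x_0 * exp(a t) + (b/a) * (exp(a t) - 1)
       = (-7) * exp((-2) t) + ((-1/5)/(-2)) * (exp((-2) t) - 1)
       = -1/10 - 69*exp(-2*t)/10.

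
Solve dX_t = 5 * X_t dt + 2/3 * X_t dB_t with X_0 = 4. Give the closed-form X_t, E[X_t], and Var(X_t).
X_t = 4 * exp((43/9) t + (2/3) B_t); E[X_t] = 4*exp(5*t); Var(X_t) = 16*(exp(4*t/9) - 1)*exp(10*t)

For GBM dX = mu X dt + sigma X dB with X_0 = x_0, apply Itô to Y = log X: dY = (mu - sigma^2/2) dt + sigma dB, so Y_t = log(x_0) + (mu - sigma^2/2) t + sigma B_t and hence X_t = x_0 * exp((mu - sigma^2/2) t + sigma B_t).
With mu = 5, sigma = 2/3, x_0 = 4, this gives:
  X_t = 4 * exp((43/9) * t + (2/3) * B_t).
Since sigma*B_t ~ Normal(0, sigma^2 t), E[exp(sigma*B_t)] = exp(sigma^2 t / 2); so E[X_t] = x_0 * exp((mu - sigma^2/2) t) * exp(sigma^2 t / 2) = x_0 * exp(mu t) = 4*exp(5*t).
Var(X_t) = E[X_t^2] - (E[X_t])^2 = x_0^2 * exp(2 mu t) * (exp(sigma^2 t) - 1) = 16*(exp(4*t/9) - 1)*exp(10*t).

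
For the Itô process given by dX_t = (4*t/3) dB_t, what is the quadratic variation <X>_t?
<X>_t = 16*t^3/27

For an Itô process dX_t = a(t) dt + b(t) dB_t, the quadratic variation is <X>_t = int_0^t b(s)^2 ds (the drift term does not contribute). Here b(s) = 4*s/3, so
  b(s)^2 = 16*s^2/9.
Integrating from 0 to t:
  <X>_t = int_0^t (16*s^2/9) ds = 16*t^3/27.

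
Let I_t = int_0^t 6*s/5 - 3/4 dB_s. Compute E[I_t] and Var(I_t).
E[I_t] = 0; Var(I_t) = 3*t*(64*t^2 - 120*t + 75)/400

The Itô integral of a deterministic integrand f(s) has mean 0 because each increment f(s) * (B_{s+ds} - B_s) has mean 0. By the Itô isometry:
  Var( int_0^t f(s) dB_s ) = E[ (int_0^t f(s) dB_s)^2 ] = int_0^t f(s)^2 ds.
Here f(s) = 6*s/5 - 3/4, so f(s)^2 = 9*(8*s - 5)^2/400. Integrate:
  int_0^t (9*(8*s - 5)^2/400) ds = 3*t*(64*t^2 - 120*t + 75)/400.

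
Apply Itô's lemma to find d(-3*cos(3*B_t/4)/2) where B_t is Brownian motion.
d(-3*cos(3*B_t/4)/2) = (27*cos(3*B_t/4)/64) dt + (9*sin(3*B_t/4)/8) dB_t

Itô's formula for f(B_t) gives d f(B_t) = f'(B_t) dB_t + (1/2) f''(B_t) dt. Compute derivatives of f(x) = -3*cos(3*x/4)/2:
  f'(x)  = 9*sin(3*x/4)/8
  f''(x) = 27*cos(3*x/4)/32
Substitute x = B_t and multiply the f'' term by 1/2:
  drift     = (1/2) * (27*cos(3*x/4)/32) evaluated at B_t = 27*cos(3*B_t/4)/64
  diffusion = (9*sin(3*x/4)/8) evaluated at B_t = 9*sin(3*B_t/4)/8
Therefore d(-3*cos(3*B_t/4)/2) = (27*cos(3*B_t/4)/64) dt + (9*sin(3*B_t/4)/8) dB_t.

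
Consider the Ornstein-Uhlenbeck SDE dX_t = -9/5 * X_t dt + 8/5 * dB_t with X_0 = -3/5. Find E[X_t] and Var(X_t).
E[X_t] = -3*exp(-9*t/5)/5; Var(X_t) = 32/45 - 32*exp(-18*t/5)/45

The OU SDE dX = -theta X dt + sigma dB admits the integrating factor exp(theta t): d(exp(theta t) X_t) = sigma exp(theta t) dB_t. Integrating from 0 to t:
  X_t = x_0 * exp(-theta t) + sigma * int_0^t exp(-theta (t-s)) dB_s.
The Itô integral has mean 0 and (by the Itô isometry) variance sigma^2 * int_0^t exp(-2 theta (t - s)) ds = sigma^2 * (1 - exp(-2 theta t)) / (2 theta).
With theta = 9/5, sigma = 8/5, x_0 = -3/5:
  E[X_t] = -3/5 * exp(-9/5 t) = -3*exp(-9*t/5)/5
  Var(X_t) = (8/5)^2 * (1 - exp(-2*9/5 t)) / (2 * 9/5) = 32/45 - 32*exp(-18*t/5)/45.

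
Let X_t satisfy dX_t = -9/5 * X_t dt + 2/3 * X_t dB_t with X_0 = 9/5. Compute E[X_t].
E[X_t] = 9*exp(-9*t/5)/5

For GBM dX = mu X dt + sigma X dB with X_0 = x_0, apply Itô to Y = log X: dY = (mu - sigma^2/2) dt + sigma dB, so Y_t = log(x_0) + (mu - sigma^2/2) t + sigma B_t and hence X_t = x_0 * exp((mu - sigma^2/2) t + sigma B_t).
With mu = -9/5, sigma = 2/3, x_0 = 9/5, this gives:
  X_t = 9/5 * exp((-91/45) * t + (2/3) * B_t).
Since sigma*B_t ~ Normal(0, sigma^2 t), E[exp(sigma*B_t)] = exp(sigma^2 t / 2); so E[X_t] = x_0 * exp((mu - sigma^2/2) t) * exp(sigma^2 t / 2) = x_0 * exp(mu t) = 9*exp(-9*t/5)/5.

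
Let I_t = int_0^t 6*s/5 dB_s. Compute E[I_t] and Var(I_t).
E[I_t] = 0; Var(I_t) = 12*t^3/25

The Itô integral of a deterministic integrand f(s) has mean 0 because each increment f(s) * (B_{s+ds} - B_s) has mean 0. By the Itô isometry:
  Var( int_0^t f(s) dB_s ) = E[ (int_0^t f(s) dB_s)^2 ] = int_0^t f(s)^2 ds.
Here f(s) = 6*s/5, so f(s)^2 = 36*s^2/25. Integrate:
  int_0^t (36*s^2/25) ds = 12*t^3/25.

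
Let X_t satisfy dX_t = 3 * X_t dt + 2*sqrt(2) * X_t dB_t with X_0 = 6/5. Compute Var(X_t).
Var(X_t) = 36*(exp(8*t) - 1)*exp(6*t)/25

For GBM dX = mu X dt + sigma X dB with X_0 = x_0, apply Itô to Y = log X: dY = (mu - sigma^2/2) dt + sigma dB, so Y_t = log(x_0) + (mu - sigma^2/2) t + sigma B_t and hence X_t = x_0 * exp((mu - sigma^2/2) t + sigma B_t).
With mu = 3, sigma = 2*sqrt(2), x_0 = 6/5, this gives:
  X_t = 6/5 * exp((-1) * t + (2*sqrt(2)) * B_t).
Since sigma*B_t ~ Normal(0, sigma^2 t), E[exp(sigma*B_t)] = exp(sigma^2 t / 2); so E[X_t] = x_0 * exp((mu - sigma^2/2) t) * exp(sigma^2 t / 2) = x_0 * exp(mu t) = 6*exp(3*t)/5.
Var(X_t) = E[X_t^2] - (E[X_t])^2 = x_0^2 * exp(2 mu t) * (exp(sigma^2 t) - 1) = 36*(exp(8*t) - 1)*exp(6*t)/25.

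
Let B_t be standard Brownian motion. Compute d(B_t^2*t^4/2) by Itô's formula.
d(B_t^2*t^4/2) = (t^3*(4*B_t^2 + t)/2) dt + (B_t*t^4) dB_t

Itô's formula for f(t, x): d f(t, B_t) = (f_t + (1/2) f_xx) dt + f_x dB_t. Compute partials of f(t, x) = t^4*x^2/2:
  f_t(t,x)  = 2*t^3*x^2
  f_x(t,x)  = t^4*x
  f_xx(t,x) = t^4
Assemble drift = f_t + (1/2) f_xx = t^3*(t + 4*x^2)/2 and diffusion = f_x = t^4*x. Substituting x = B_t:
  d(B_t^2*t^4/2) = (t^3*(4*B_t^2 + t)/2) dt + (B_t*t^4) dB_t.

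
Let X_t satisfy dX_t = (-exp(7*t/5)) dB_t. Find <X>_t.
<X>_t = 5*exp(14*t/5)/14 - 5/14

For an Itô process dX_t = a(t) dt + b(t) dB_t, the quadratic variation is <X>_t = int_0^t b(s)^2 ds (the drift term does not contribute). Here b(s) = -exp(7*s/5), so
  b(s)^2 = exp(14*s/5).
Integrating from 0 to t:
  <X>_t = int_0^t (exp(14*s/5)) ds = 5*exp(14*t/5)/14 - 5/14.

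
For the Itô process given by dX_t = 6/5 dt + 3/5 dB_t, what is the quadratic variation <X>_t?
<X>_t = 9*t/25

For an Itô process dX_t = a(t) dt + b(t) dB_t, the quadratic variation is <X>_t = int_0^t b(s)^2 ds (the drift term does not contribute). Here b(s) = 3/5, so
  b(s)^2 = 9/25.
Integrating from 0 to t:
  <X>_t = int_0^t (9/25) ds = 9*t/25.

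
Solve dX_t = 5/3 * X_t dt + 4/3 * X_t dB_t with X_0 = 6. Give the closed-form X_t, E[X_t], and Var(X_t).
X_t = 6 * exp((7/9) t + (4/3) B_t); E[X_t] = 6*exp(5*t/3); Var(X_t) = 36*(exp(16*t/9) - 1)*exp(10*t/3)

For GBM dX = mu X dt + sigma X dB with X_0 = x_0, apply Itô to Y = log X: dY = (mu - sigma^2/2) dt + sigma dB, so Y_t = log(x_0) + (mu - sigma^2/2) t + sigma B_t and hence X_t = x_0 * exp((mu - sigma^2/2) t + sigma B_t).
With mu = 5/3, sigma = 4/3, x_0 = 6, this gives:
  X_t = 6 * exp((7/9) * t + (4/3) * B_t).
Since sigma*B_t ~ Normal(0, sigma^2 t), E[exp(sigma*B_t)] = exp(sigma^2 t / 2); so E[X_t] = x_0 * exp((mu - sigma^2/2) t) * exp(sigma^2 t / 2) = x_0 * exp(mu t) = 6*exp(5*t/3).
Var(X_t) = E[X_t^2] - (E[X_t])^2 = x_0^2 * exp(2 mu t) * (exp(sigma^2 t) - 1) = 36*(exp(16*t/9) - 1)*exp(10*t/3).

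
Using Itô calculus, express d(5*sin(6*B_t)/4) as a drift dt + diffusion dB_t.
d(5*sin(6*B_t)/4) = (-45*sin(6*B_t)/2) dt + (15*cos(6*B_t)/2) dB_t

Itô's formula for f(B_t) gives d f(B_t) = f'(B_t) dB_t + (1/2) f''(B_t) dt. Compute derivatives of f(x) = 5*sin(6*x)/4:
  f'(x)  = 15*cos(6*x)/2
  f''(x) = -45*sin(6*x)
Substitute x = B_t and multiply the f'' term by 1/2:
  drift     = (1/2) * (-45*sin(6*x)) evaluated at B_t = -45*sin(6*B_t)/2
  diffusion = (15*cos(6*x)/2) evaluated at B_t = 15*cos(6*B_t)/2
Therefore d(5*sin(6*B_t)/4) = (-45*sin(6*B_t)/2) dt + (15*cos(6*B_t)/2) dB_t.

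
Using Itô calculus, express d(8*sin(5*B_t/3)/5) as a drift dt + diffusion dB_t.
d(8*sin(5*B_t/3)/5) = (-20*sin(5*B_t/3)/9) dt + (8*cos(5*B_t/3)/3) dB_t

Itô's formula for f(B_t) gives d f(B_t) = f'(B_t) dB_t + (1/2) f''(B_t) dt. Compute derivatives of f(x) = 8*sin(5*x/3)/5:
  f'(x)  = 8*cos(5*x/3)/3
  f''(x) = -40*sin(5*x/3)/9
Substitute x = B_t and multiply the f'' term by 1/2:
  drift     = (1/2) * (-40*sin(5*x/3)/9) evaluated at B_t = -20*sin(5*B_t/3)/9
  diffusion = (8*cos(5*x/3)/3) evaluated at B_t = 8*cos(5*B_t/3)/3
Therefore d(8*sin(5*B_t/3)/5) = (-20*sin(5*B_t/3)/9) dt + (8*cos(5*B_t/3)/3) dB_t.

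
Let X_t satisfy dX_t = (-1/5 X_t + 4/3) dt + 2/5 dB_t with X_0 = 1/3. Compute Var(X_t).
Var(X_t) = 2/5 - 2*exp(-2*t/5)/5

The variance V(t) = Var(X_t) satisfies V'(t) = 2 a V(t) + c^2 with V(0) = 0 (drift coefficient is linear in X, diffusion is constant). With a = -1/5, c = 2/5, the solution is
  V(t) = (c^2 / (2 a)) * (exp(2 a t) - 1)
       = ((2/5)^2 / (2*(-1/5))) * (exp((-2/5) t) - 1)
       = 2/5 - 2*exp(-2*t/5)/5.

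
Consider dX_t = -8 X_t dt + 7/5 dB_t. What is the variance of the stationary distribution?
lim Var(X_t) = 49/400

The OU SDE dX = -theta X dt + sigma dB admits the integrating factor exp(theta t): d(exp(theta t) X_t) = sigma exp(theta t) dB_t. Integrating from 0 to t gives X_t = x_0 * exp(-theta t) + sigma * int_0^t exp(-theta (t-s)) dB_s for any initial x_0. The Itô integral has variance (by the Itô isometry) sigma^2 * int_0^t exp(-2 theta (t - s)) ds = sigma^2 * (1 - exp(-2 theta t)) / (2 theta), independent of x_0.
With theta = 8, sigma = 7/5:
  Var(X_t) = (7/5)^2 * (1 - exp(-2*8 t)) / (2 * 8) = 49/400 - 49*exp(-16*t)/400.
As t -> infinity, exp(-2*8 t) -> 0, so the stationary variance is sigma^2 / (2 theta) = 49/400.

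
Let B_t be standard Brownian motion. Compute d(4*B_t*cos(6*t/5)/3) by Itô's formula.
d(4*B_t*cos(6*t/5)/3) = (-8*B_t*sin(6*t/5)/5) dt + (4*cos(6*t/5)/3) dB_t

Itô's formula for f(t, x): d f(t, B_t) = (f_t + (1/2) f_xx) dt + f_x dB_t. Compute partials of f(t, x) = 4*x*cos(6*t/5)/3:
  f_t(t,x)  = -8*x*sin(6*t/5)/5
  f_x(t,x)  = 4*cos(6*t/5)/3
  f_xx(t,x) = 0
Assemble drift = f_t + (1/2) f_xx = -8*x*sin(6*t/5)/5 and diffusion = f_x = 4*cos(6*t/5)/3. Substituting x = B_t:
  d(4*B_t*cos(6*t/5)/3) = (-8*B_t*sin(6*t/5)/5) dt + (4*cos(6*t/5)/3) dB_t.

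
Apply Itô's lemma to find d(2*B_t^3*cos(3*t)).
d(2*B_t^3*cos(3*t)) = (6*B_t*(-B_t^2*sin(3*t) + cos(3*t))) dt + (6*B_t^2*cos(3*t)) dB_t

Itô's formula for f(t, x): d f(t, B_t) = (f_t + (1/2) f_xx) dt + f_x dB_t. Compute partials of f(t, x) = 2*x^3*cos(3*t):
  f_t(t,x)  = -6*x^3*sin(3*t)
  f_x(t,x)  = 6*x^2*cos(3*t)
  f_xx(t,x) = 12*x*cos(3*t)
Assemble drift = f_t + (1/2) f_xx = 6*x*(-x^2*sin(3*t) + cos(3*t)) and diffusion = f_x = 6*x^2*cos(3*t). Substituting x = B_t:
  d(2*B_t^3*cos(3*t)) = (6*B_t*(-B_t^2*sin(3*t) + cos(3*t))) dt + (6*B_t^2*cos(3*t)) dB_t.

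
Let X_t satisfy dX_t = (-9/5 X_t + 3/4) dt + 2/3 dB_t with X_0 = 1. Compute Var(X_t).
Var(X_t) = 10/81 - 10*exp(-18*t/5)/81

The variance V(t) = Var(X_t) satisfies V'(t) = 2 a V(t) + c^2 with V(0) = 0 (drift coefficient is linear in X, diffusion is constant). With a = -9/5, c = 2/3, the solution is
  V(t) = (c^2 / (2 a)) * (exp(2 a t) - 1)
       = ((2/3)^2 / (2*(-9/5))) * (exp((-18/5) t) - 1)
       = 10/81 - 10*exp(-18*t/5)/81.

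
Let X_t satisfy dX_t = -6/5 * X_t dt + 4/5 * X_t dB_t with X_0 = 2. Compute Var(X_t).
Var(X_t) = (4*exp(16*t/25) - 4)*exp(-12*t/5)

For GBM dX = mu X dt + sigma X dB with X_0 = x_0, apply Itô to Y = log X: dY = (mu - sigma^2/2) dt + sigma dB, so Y_t = log(x_0) + (mu - sigma^2/2) t + sigma B_t and hence X_t = x_0 * exp((mu - sigma^2/2) t + sigma B_t).
With mu = -6/5, sigma = 4/5, x_0 = 2, this gives:
  X_t = 2 * exp((-38/25) * t + (4/5) * B_t).
Since sigma*B_t ~ Normal(0, sigma^2 t), E[exp(sigma*B_t)] = exp(sigma^2 t / 2); so E[X_t] = x_0 * exp((mu - sigma^2/2) t) * exp(sigma^2 t / 2) = x_0 * exp(mu t) = 2*exp(-6*t/5).
Var(X_t) = E[X_t^2] - (E[X_t])^2 = x_0^2 * exp(2 mu t) * (exp(sigma^2 t) - 1) = (4*exp(16*t/25) - 4)*exp(-12*t/5).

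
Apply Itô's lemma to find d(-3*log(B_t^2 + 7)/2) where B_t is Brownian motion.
d(-3*log(B_t^2 + 7)/2) = (3*(B_t^2 - 7)/(2*(B_t^2 + 7)^2)) dt + (-3*B_t/(B_t^2 + 7)) dB_t

Itô's formula for f(B_t) gives d f(B_t) = f'(B_t) dB_t + (1/2) f''(B_t) dt. Compute derivatives of f(x) = -3*log(x^2 + 7)/2:
  f'(x)  = -3*x/(x^2 + 7)
  f''(x) = 3*(x^2 - 7)/(x^2 + 7)^2
Substitute x = B_t and multiply the f'' term by 1/2:
  drift     = (1/2) * (3*(x^2 - 7)/(x^2 + 7)^2) evaluated at B_t = 3*(B_t^2 - 7)/(2*(B_t^2 + 7)^2)
  diffusion = (-3*x/(x^2 + 7)) evaluated at B_t = -3*B_t/(B_t^2 + 7)
Therefore d(-3*log(B_t^2 + 7)/2) = (3*(B_t^2 - 7)/(2*(B_t^2 + 7)^2)) dt + (-3*B_t/(B_t^2 + 7)) dB_t.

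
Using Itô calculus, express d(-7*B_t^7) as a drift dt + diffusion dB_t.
d(-7*B_t^7) = (-147*B_t^5) dt + (-49*B_t^6) dB_t

Itô's formula for f(B_t) gives d f(B_t) = f'(B_t) dB_t + (1/2) f''(B_t) dt. Compute derivatives of f(x) = -7*x^7:
  f'(x)  = -49*x^6
  f''(x) = -294*x^5
Substitute x = B_t and multiply the f'' term by 1/2:
  drift     = (1/2) * (-294*x^5) evaluated at B_t = -147*B_t^5
  diffusion = (-49*x^6) evaluated at B_t = -49*B_t^6
Therefore d(-7*B_t^7) = (-147*B_t^5) dt + (-49*B_t^6) dB_t.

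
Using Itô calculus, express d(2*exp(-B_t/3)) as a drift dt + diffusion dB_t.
d(2*exp(-B_t/3)) = (exp(-B_t/3)/9) dt + (-2*exp(-B_t/3)/3) dB_t

Itô's formula for f(B_t) gives d f(B_t) = f'(B_t) dB_t + (1/2) f''(B_t) dt. Compute derivatives of f(x) = 2*exp(-x/3):
  f'(x)  = -2*exp(-x/3)/3
  f''(x) = 2*exp(-x/3)/9
Substitute x = B_t and multiply the f'' term by 1/2:
  drift     = (1/2) * (2*exp(-x/3)/9) evaluated at B_t = exp(-B_t/3)/9
  diffusion = (-2*exp(-x/3)/3) evaluated at B_t = -2*exp(-B_t/3)/3
Therefore d(2*exp(-B_t/3)) = (exp(-B_t/3)/9) dt + (-2*exp(-B_t/3)/3) dB_t.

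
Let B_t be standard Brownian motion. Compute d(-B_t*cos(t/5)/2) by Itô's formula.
d(-B_t*cos(t/5)/2) = (B_t*sin(t/5)/10) dt + (-cos(t/5)/2) dB_t

Itô's formula for f(t, x): d f(t, B_t) = (f_t + (1/2) f_xx) dt + f_x dB_t. Compute partials of f(t, x) = -x*cos(t/5)/2:
  f_t(t,x)  = x*sin(t/5)/10
  f_x(t,x)  = -cos(t/5)/2
  f_xx(t,x) = 0
Assemble drift = f_t + (1/2) f_xx = x*sin(t/5)/10 and diffusion = f_x = -cos(t/5)/2. Substituting x = B_t:
  d(-B_t*cos(t/5)/2) = (B_t*sin(t/5)/10) dt + (-cos(t/5)/2) dB_t.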